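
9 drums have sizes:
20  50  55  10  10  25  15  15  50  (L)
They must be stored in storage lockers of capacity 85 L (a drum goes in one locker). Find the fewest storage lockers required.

Total = 55 + 50 + 50 + 25 + 20 + 15 + 15 + 10 + 10 = 250 L.
Lower bound: ⌈250/85⌉ = 3 storage lockers.
A packing using 3 storage lockers:
  locker 1: 55 + 25 = 80
  locker 2: 50 + 20 + 15 = 85
  locker 3: 50 + 15 + 10 + 10 = 85
This matches the lower bound, so 3 is optimal.

3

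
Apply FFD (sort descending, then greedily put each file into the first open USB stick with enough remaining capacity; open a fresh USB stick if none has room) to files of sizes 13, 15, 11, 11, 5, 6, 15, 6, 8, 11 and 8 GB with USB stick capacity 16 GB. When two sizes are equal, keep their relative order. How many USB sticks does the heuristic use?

Sorted descending: 15, 15, 13, 11, 11, 11, 8, 8, 6, 6, 5.
  15 → USB stick 1 (new)  [load 15/16]
  15 → USB stick 2 (new)  [load 15/16]
  13 → USB stick 3 (new)  [load 13/16]
  11 → USB stick 4 (new)  [load 11/16]
  11 → USB stick 5 (new)  [load 11/16]
  11 → USB stick 6 (new)  [load 11/16]
  8 → USB stick 7 (new)  [load 8/16]
  8 → USB stick 7  [load 16/16]
  6 → USB stick 8 (new)  [load 6/16]
  6 → USB stick 8  [load 12/16]
  5 → USB stick 4  [load 16/16]
8 USB sticks opened.

8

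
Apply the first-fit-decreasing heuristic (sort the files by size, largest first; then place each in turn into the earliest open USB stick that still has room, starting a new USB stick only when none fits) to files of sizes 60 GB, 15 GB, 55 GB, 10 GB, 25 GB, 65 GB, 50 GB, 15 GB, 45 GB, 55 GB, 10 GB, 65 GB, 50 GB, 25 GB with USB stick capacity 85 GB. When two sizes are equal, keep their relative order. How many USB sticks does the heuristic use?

8

Sorted descending: 65, 65, 60, 55, 55, 50, 50, 45, 25, 25, 15, 15, 10, 10.
  65 → USB stick 1 (new)  [load 65/85]
  65 → USB stick 2 (new)  [load 65/85]
  60 → USB stick 3 (new)  [load 60/85]
  55 → USB stick 4 (new)  [load 55/85]
  55 → USB stick 5 (new)  [load 55/85]
  50 → USB stick 6 (new)  [load 50/85]
  50 → USB stick 7 (new)  [load 50/85]
  45 → USB stick 8 (new)  [load 45/85]
  25 → USB stick 3  [load 85/85]
  25 → USB stick 4  [load 80/85]
  15 → USB stick 1  [load 80/85]
  15 → USB stick 2  [load 80/85]
  10 → USB stick 5  [load 65/85]
  10 → USB stick 5  [load 75/85]
8 USB sticks opened.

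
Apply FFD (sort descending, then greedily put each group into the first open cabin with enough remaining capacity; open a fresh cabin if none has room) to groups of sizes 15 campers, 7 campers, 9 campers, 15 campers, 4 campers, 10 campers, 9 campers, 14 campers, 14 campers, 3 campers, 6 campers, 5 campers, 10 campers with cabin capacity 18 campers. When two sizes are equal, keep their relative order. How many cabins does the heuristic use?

Sorted descending: 15, 15, 14, 14, 10, 10, 9, 9, 7, 6, 5, 4, 3.
  15 → cabin 1 (new)  [load 15/18]
  15 → cabin 2 (new)  [load 15/18]
  14 → cabin 3 (new)  [load 14/18]
  14 → cabin 4 (new)  [load 14/18]
  10 → cabin 5 (new)  [load 10/18]
  10 → cabin 6 (new)  [load 10/18]
  9 → cabin 7 (new)  [load 9/18]
  9 → cabin 7  [load 18/18]
  7 → cabin 5  [load 17/18]
  6 → cabin 6  [load 16/18]
  5 → cabin 8 (new)  [load 5/18]
  4 → cabin 3  [load 18/18]
  3 → cabin 1  [load 18/18]
8 cabins opened.

8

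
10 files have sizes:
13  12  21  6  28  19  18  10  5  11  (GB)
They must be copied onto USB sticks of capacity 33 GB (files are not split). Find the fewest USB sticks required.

Total = 28 + 21 + 19 + 18 + 13 + 12 + 11 + 10 + 6 + 5 = 143 GB.
Lower bound: ⌈143/33⌉ = 5 USB sticks.
A packing using 5 USB sticks:
  USB stick 1: 28 + 5 = 33
  USB stick 2: 21 + 12 = 33
  USB stick 3: 19 + 13 = 32
  USB stick 4: 18 + 11 = 29
  USB stick 5: 10 + 6 = 16
This matches the lower bound, so 5 is optimal.

5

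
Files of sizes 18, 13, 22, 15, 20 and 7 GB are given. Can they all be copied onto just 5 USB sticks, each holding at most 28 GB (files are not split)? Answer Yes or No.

A valid assignment using 4 USB sticks:
  USB stick 1: 22 = 22
  USB stick 2: 20 + 7 = 27
  USB stick 3: 18 = 18
  USB stick 4: 15 + 13 = 28
That uses only 4 ≤ 5, so 5 USB sticks are enough.

Yes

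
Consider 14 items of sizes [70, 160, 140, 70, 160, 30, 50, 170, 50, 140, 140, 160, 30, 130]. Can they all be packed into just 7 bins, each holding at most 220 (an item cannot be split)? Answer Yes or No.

Total = 1500; ⌈1500/220⌉ = 7.
8 items each exceed half the capacity and cannot share a bin, forcing at least 8 bins.
At least 8 bins are required, but only 7 are allowed.

No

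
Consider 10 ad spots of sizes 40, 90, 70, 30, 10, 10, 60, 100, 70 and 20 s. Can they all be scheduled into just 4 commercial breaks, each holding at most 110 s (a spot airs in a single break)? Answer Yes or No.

Total = 500 s; ⌈500/110⌉ = 5.
At least 5 commercial breaks are required, but only 4 are allowed.

No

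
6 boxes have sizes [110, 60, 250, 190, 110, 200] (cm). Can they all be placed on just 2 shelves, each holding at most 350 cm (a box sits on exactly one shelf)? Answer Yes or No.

No

Total = 920 cm; ⌈920/350⌉ = 3.
At least 3 shelves are required, but only 2 are allowed.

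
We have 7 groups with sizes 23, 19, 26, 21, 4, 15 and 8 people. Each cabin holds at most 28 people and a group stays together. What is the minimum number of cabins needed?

Total = 26 + 23 + 21 + 19 + 15 + 8 + 4 = 116 people.
Lower bound: ⌈116/28⌉ = 5 cabins.
A packing using 5 cabins:
  cabin 1: 26 = 26
  cabin 2: 23 + 4 = 27
  cabin 3: 21 = 21
  cabin 4: 19 + 8 = 27
  cabin 5: 15 = 15
This matches the lower bound, so 5 is optimal.

5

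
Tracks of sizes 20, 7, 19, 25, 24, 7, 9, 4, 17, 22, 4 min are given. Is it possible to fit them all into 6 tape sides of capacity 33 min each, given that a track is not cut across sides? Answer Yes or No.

A valid assignment using 6 tape sides:
  side 1: 25 + 7 = 32
  side 2: 24 + 9 = 33
  side 3: 22 + 7 + 4 = 33
  side 4: 20 + 4 = 24
  side 5: 19 = 19
  side 6: 17 = 17
Every load is within 33 min, so 6 tape sides suffice.

Yes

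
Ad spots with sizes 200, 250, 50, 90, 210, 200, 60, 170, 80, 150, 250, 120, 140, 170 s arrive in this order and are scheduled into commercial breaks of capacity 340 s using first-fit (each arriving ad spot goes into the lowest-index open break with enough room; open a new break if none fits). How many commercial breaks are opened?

7

  200 → break 1 (new)  [load 200/340]
  250 → break 2 (new)  [load 250/340]
  50 → break 1  [load 250/340]
  90 → break 1  [load 340/340]
  210 → break 3 (new)  [load 210/340]
  200 → break 4 (new)  [load 200/340]
  60 → break 2  [load 310/340]
  170 → break 5 (new)  [load 170/340]
  80 → break 3  [load 290/340]
  150 → break 5  [load 320/340]
  250 → break 6 (new)  [load 250/340]
  120 → break 4  [load 320/340]
  140 → break 7 (new)  [load 140/340]
  170 → break 7  [load 310/340]
7 commercial breaks opened.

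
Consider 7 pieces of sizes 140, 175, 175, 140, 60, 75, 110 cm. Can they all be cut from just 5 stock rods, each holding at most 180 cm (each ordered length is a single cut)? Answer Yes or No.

Total = 875 cm; ⌈875/180⌉ = 5.
The bound of 5 does not rule out 5, but exhaustive search shows no assignment into 5 stock rods of capacity 180 cm exists — the minimum is 6.

No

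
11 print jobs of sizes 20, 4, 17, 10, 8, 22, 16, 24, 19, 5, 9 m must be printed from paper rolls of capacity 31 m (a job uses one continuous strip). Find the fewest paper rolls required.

6

Total = 24 + 22 + 20 + 19 + 17 + 16 + 10 + 9 + 8 + 5 + 4 = 154 m.
Lower bound: ⌈154/31⌉ = 5 paper rolls.
Also, 6 print jobs each exceed 31/2 m, and no two of those can share a roll, so at least 6 paper rolls are needed.
A packing using 6 paper rolls:
  roll 1: 24 + 5 = 29
  roll 2: 22 + 9 = 31
  roll 3: 20 + 10 = 30
  roll 4: 19 + 8 + 4 = 31
  roll 5: 17 = 17
  roll 6: 16 = 16
This matches the lower bound, so 6 is optimal.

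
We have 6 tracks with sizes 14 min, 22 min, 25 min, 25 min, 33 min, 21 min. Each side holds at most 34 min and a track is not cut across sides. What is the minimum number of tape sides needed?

6

Total = 33 + 25 + 25 + 22 + 21 + 14 = 140 min.
Lower bound: ⌈140/34⌉ = 5 tape sides.
A packing using 6 tape sides:
  side 1: 33 = 33
  side 2: 25 = 25
  side 3: 25 = 25
  side 4: 22 = 22
  side 5: 21 = 21
  side 6: 14 = 14
No arrangement into 5 tape sides stays within capacity, so 6 is optimal.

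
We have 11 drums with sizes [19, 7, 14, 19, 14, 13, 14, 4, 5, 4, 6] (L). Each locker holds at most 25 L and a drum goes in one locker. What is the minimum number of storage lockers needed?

Total = 19 + 19 + 14 + 14 + 14 + 13 + 7 + 6 + 5 + 4 + 4 = 119 L.
Lower bound: ⌈119/25⌉ = 5 storage lockers.
Also, 6 drums each exceed 25/2 L, and no two of those can share a locker, so at least 6 storage lockers are needed.
A packing using 6 storage lockers:
  locker 1: 19 + 6 = 25
  locker 2: 19 + 5 = 24
  locker 3: 14 + 7 + 4 = 25
  locker 4: 14 + 4 = 18
  locker 5: 14 = 14
  locker 6: 13 = 13
This matches the lower bound, so 6 is optimal.

6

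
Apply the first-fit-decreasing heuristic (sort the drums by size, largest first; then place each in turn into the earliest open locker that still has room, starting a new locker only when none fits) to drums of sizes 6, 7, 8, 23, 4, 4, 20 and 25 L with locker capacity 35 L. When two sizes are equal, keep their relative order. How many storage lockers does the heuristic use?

3

Sorted descending: 25, 23, 20, 8, 7, 6, 4, 4.
  25 → locker 1 (new)  [load 25/35]
  23 → locker 2 (new)  [load 23/35]
  20 → locker 3 (new)  [load 20/35]
  8 → locker 1  [load 33/35]
  7 → locker 2  [load 30/35]
  6 → locker 3  [load 26/35]
  4 → locker 2  [load 34/35]
  4 → locker 3  [load 30/35]
3 storage lockers opened.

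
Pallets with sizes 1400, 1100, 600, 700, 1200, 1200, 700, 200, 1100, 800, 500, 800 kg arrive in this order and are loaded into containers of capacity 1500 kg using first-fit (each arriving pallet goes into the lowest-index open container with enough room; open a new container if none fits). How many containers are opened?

8

  1400 → container 1 (new)  [load 1400/1500]
  1100 → container 2 (new)  [load 1100/1500]
  600 → container 3 (new)  [load 600/1500]
  700 → container 3  [load 1300/1500]
  1200 → container 4 (new)  [load 1200/1500]
  1200 → container 5 (new)  [load 1200/1500]
  700 → container 6 (new)  [load 700/1500]
  200 → container 2  [load 1300/1500]
  1100 → container 7 (new)  [load 1100/1500]
  800 → container 6  [load 1500/1500]
  500 → container 8 (new)  [load 500/1500]
  800 → container 8  [load 1300/1500]
8 containers opened.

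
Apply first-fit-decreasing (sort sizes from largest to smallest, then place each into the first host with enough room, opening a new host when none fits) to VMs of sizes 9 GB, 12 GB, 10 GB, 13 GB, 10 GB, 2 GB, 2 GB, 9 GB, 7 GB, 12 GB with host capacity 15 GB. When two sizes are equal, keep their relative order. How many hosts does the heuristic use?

Sorted descending: 13, 12, 12, 10, 10, 9, 9, 7, 2, 2.
  13 → host 1 (new)  [load 13/15]
  12 → host 2 (new)  [load 12/15]
  12 → host 3 (new)  [load 12/15]
  10 → host 4 (new)  [load 10/15]
  10 → host 5 (new)  [load 10/15]
  9 → host 6 (new)  [load 9/15]
  9 → host 7 (new)  [load 9/15]
  7 → host 8 (new)  [load 7/15]
  2 → host 1  [load 15/15]
  2 → host 2  [load 14/15]
8 hosts opened.

8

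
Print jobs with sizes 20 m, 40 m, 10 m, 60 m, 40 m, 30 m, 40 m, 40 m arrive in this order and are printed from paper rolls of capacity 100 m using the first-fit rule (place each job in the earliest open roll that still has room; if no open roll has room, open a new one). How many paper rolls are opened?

3

  20 → roll 1 (new)  [load 20/100]
  40 → roll 1  [load 60/100]
  10 → roll 1  [load 70/100]
  60 → roll 2 (new)  [load 60/100]
  40 → roll 2  [load 100/100]
  30 → roll 1  [load 100/100]
  40 → roll 3 (new)  [load 40/100]
  40 → roll 3  [load 80/100]
3 paper rolls opened.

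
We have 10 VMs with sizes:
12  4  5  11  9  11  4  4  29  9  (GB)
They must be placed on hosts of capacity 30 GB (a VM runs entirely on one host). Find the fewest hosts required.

4

Total = 29 + 12 + 11 + 11 + 9 + 9 + 5 + 4 + 4 + 4 = 98 GB.
Lower bound: ⌈98/30⌉ = 4 hosts.
A packing using 4 hosts:
  host 1: 29 = 29
  host 2: 12 + 11 + 5 = 28
  host 3: 11 + 9 + 9 = 29
  host 4: 4 + 4 + 4 = 12
This matches the lower bound, so 4 is optimal.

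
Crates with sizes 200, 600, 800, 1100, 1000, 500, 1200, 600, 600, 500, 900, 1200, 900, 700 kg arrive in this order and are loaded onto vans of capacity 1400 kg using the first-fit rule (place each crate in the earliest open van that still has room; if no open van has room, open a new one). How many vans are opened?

  200 → van 1 (new)  [load 200/1400]
  600 → van 1  [load 800/1400]
  800 → van 2 (new)  [load 800/1400]
  1100 → van 3 (new)  [load 1100/1400]
  1000 → van 4 (new)  [load 1000/1400]
  500 → van 1  [load 1300/1400]
  1200 → van 5 (new)  [load 1200/1400]
  600 → van 2  [load 1400/1400]
  600 → van 6 (new)  [load 600/1400]
  500 → van 6  [load 1100/1400]
  900 → van 7 (new)  [load 900/1400]
  1200 → van 8 (new)  [load 1200/1400]
  900 → van 9 (new)  [load 900/1400]
  700 → van 10 (new)  [load 700/1400]
10 vans opened.

10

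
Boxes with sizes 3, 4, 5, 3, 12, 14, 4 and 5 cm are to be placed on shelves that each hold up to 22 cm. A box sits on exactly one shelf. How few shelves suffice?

Total = 14 + 12 + 5 + 5 + 4 + 4 + 3 + 3 = 50 cm.
Lower bound: ⌈50/22⌉ = 3 shelves.
A packing using 3 shelves:
  shelf 1: 14 + 5 + 3 = 22
  shelf 2: 12 + 5 + 4 = 21
  shelf 3: 4 + 3 = 7
This matches the lower bound, so 3 is optimal.

3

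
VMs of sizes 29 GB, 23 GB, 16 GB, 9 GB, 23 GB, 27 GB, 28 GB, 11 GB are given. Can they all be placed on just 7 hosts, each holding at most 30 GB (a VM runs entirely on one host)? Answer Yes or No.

Yes

A valid assignment using 7 hosts:
  host 1: 29 = 29
  host 2: 28 = 28
  host 3: 27 = 27
  host 4: 23 = 23
  host 5: 23 = 23
  host 6: 16 + 11 = 27
  host 7: 9 = 9
Every load is within 30 GB, so 7 hosts suffice.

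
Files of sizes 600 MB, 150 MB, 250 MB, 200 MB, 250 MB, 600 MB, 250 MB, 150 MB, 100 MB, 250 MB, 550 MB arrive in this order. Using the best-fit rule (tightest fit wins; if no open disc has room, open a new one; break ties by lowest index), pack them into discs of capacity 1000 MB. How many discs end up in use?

4

  600 → disc 1 (new)  [load 600/1000]
  150 → disc 1  [load 750/1000]
  250 → disc 1  [load 1000/1000]
  200 → disc 2 (new)  [load 200/1000]
  250 → disc 2  [load 450/1000]
  600 → disc 3 (new)  [load 600/1000]
  250 → disc 3  [load 850/1000]
  150 → disc 3  [load 1000/1000]
  100 → disc 2  [load 550/1000]
  250 → disc 2  [load 800/1000]
  550 → disc 4 (new)  [load 550/1000]
4 discs opened.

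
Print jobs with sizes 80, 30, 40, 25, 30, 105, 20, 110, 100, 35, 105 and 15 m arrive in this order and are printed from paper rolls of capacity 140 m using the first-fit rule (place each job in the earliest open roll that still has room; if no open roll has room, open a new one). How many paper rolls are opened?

  80 → roll 1 (new)  [load 80/140]
  30 → roll 1  [load 110/140]
  40 → roll 2 (new)  [load 40/140]
  25 → roll 1  [load 135/140]
  30 → roll 2  [load 70/140]
  105 → roll 3 (new)  [load 105/140]
  20 → roll 2  [load 90/140]
  110 → roll 4 (new)  [load 110/140]
  100 → roll 5 (new)  [load 100/140]
  35 → roll 2  [load 125/140]
  105 → roll 6 (new)  [load 105/140]
  15 → roll 2  [load 140/140]
6 paper rolls opened.

6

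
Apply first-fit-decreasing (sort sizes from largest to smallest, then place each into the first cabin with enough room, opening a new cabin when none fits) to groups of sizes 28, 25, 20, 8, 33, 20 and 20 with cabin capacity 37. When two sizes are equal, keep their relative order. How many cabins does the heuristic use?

6

Sorted descending: 33, 28, 25, 20, 20, 20, 8.
  33 → cabin 1 (new)  [load 33/37]
  28 → cabin 2 (new)  [load 28/37]
  25 → cabin 3 (new)  [load 25/37]
  20 → cabin 4 (new)  [load 20/37]
  20 → cabin 5 (new)  [load 20/37]
  20 → cabin 6 (new)  [load 20/37]
  8 → cabin 2  [load 36/37]
6 cabins opened.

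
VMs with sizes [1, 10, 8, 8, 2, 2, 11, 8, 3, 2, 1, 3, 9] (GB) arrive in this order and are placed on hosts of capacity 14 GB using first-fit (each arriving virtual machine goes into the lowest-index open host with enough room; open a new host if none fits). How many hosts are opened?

6

  1 → host 1 (new)  [load 1/14]
  10 → host 1  [load 11/14]
  8 → host 2 (new)  [load 8/14]
  8 → host 3 (new)  [load 8/14]
  2 → host 1  [load 13/14]
  2 → host 2  [load 10/14]
  11 → host 4 (new)  [load 11/14]
  8 → host 5 (new)  [load 8/14]
  3 → host 2  [load 13/14]
  2 → host 3  [load 10/14]
  1 → host 1  [load 14/14]
  3 → host 3  [load 13/14]
  9 → host 6 (new)  [load 9/14]
6 hosts opened.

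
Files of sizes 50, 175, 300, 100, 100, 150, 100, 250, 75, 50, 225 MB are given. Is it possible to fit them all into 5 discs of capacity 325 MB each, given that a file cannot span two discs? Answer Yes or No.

Yes

A valid assignment using 5 discs:
  disc 1: 300 = 300
  disc 2: 250 + 75 = 325
  disc 3: 225 + 100 = 325
  disc 4: 175 + 150 = 325
  disc 5: 100 + 100 + 50 + 50 = 300
Every load is within 325 MB, so 5 discs suffice.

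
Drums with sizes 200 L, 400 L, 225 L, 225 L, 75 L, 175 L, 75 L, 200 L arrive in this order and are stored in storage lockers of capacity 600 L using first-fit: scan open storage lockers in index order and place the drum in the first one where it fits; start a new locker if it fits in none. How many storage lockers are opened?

  200 → locker 1 (new)  [load 200/600]
  400 → locker 1  [load 600/600]
  225 → locker 2 (new)  [load 225/600]
  225 → locker 2  [load 450/600]
  75 → locker 2  [load 525/600]
  175 → locker 3 (new)  [load 175/600]
  75 → locker 2  [load 600/600]
  200 → locker 3  [load 375/600]
3 storage lockers opened.

3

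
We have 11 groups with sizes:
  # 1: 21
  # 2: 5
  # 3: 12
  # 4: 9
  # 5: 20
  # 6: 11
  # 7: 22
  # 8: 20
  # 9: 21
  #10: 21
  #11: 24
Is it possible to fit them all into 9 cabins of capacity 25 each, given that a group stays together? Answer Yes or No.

A valid assignment using 9 cabins:
  cabin 1: 24 = 24
  cabin 2: 22 = 22
  cabin 3: 21 = 21
  cabin 4: 21 = 21
  cabin 5: 21 = 21
  cabin 6: 20 + 5 = 25
  cabin 7: 20 = 20
  cabin 8: 12 + 11 = 23
  cabin 9: 9 = 9
Every load is within 25, so 9 cabins suffice.

Yes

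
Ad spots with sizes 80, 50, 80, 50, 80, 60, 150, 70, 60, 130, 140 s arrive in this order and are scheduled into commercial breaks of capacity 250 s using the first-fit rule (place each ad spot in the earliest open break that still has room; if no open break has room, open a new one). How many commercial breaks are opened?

5

  80 → break 1 (new)  [load 80/250]
  50 → break 1  [load 130/250]
  80 → break 1  [load 210/250]
  50 → break 2 (new)  [load 50/250]
  80 → break 2  [load 130/250]
  60 → break 2  [load 190/250]
  150 → break 3 (new)  [load 150/250]
  70 → break 3  [load 220/250]
  60 → break 2  [load 250/250]
  130 → break 4 (new)  [load 130/250]
  140 → break 5 (new)  [load 140/250]
5 commercial breaks opened.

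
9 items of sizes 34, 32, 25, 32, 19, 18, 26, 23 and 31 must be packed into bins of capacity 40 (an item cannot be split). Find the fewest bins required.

Total = 34 + 32 + 32 + 31 + 26 + 25 + 23 + 19 + 18 = 240.
Lower bound: ⌈240/40⌉ = 6 bins.
Also, 7 items each exceed 20, and no two of those can share a bin, so at least 7 bins are needed.
A packing using 8 bins:
  bin 1: 34 = 34
  bin 2: 32 = 32
  bin 3: 32 = 32
  bin 4: 31 = 31
  bin 5: 26 = 26
  bin 6: 25 = 25
  bin 7: 23 = 23
  bin 8: 19 + 18 = 37
No arrangement into 7 bins stays within capacity, so 8 is optimal.

8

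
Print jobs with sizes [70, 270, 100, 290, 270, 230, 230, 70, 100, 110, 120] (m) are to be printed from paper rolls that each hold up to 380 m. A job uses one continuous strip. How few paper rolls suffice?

6

Total = 290 + 270 + 270 + 230 + 230 + 120 + 110 + 100 + 100 + 70 + 70 = 1860 m.
Lower bound: ⌈1860/380⌉ = 5 paper rolls.
A packing using 6 paper rolls:
  roll 1: 290 + 70 = 360
  roll 2: 270 + 110 = 380
  roll 3: 270 + 100 = 370
  roll 4: 230 + 120 = 350
  roll 5: 230 + 100 = 330
  roll 6: 70 = 70
No arrangement into 5 paper rolls stays within capacity, so 6 is optimal.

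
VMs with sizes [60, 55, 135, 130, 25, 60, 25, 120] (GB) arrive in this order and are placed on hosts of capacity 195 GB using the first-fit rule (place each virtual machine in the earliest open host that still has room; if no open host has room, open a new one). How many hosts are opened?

  60 → host 1 (new)  [load 60/195]
  55 → host 1  [load 115/195]
  135 → host 2 (new)  [load 135/195]
  130 → host 3 (new)  [load 130/195]
  25 → host 1  [load 140/195]
  60 → host 2  [load 195/195]
  25 → host 1  [load 165/195]
  120 → host 4 (new)  [load 120/195]
4 hosts opened.

4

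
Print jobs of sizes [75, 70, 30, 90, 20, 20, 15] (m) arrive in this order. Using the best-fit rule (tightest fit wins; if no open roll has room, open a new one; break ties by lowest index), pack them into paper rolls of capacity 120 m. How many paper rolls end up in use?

  75 → roll 1 (new)  [load 75/120]
  70 → roll 2 (new)  [load 70/120]
  30 → roll 1  [load 105/120]
  90 → roll 3 (new)  [load 90/120]
  20 → roll 3  [load 110/120]
  20 → roll 2  [load 90/120]
  15 → roll 1  [load 120/120]
3 paper rolls opened.

3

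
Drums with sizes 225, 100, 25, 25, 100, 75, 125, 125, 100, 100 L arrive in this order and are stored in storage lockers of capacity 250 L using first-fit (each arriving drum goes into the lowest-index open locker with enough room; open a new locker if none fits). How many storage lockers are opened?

  225 → locker 1 (new)  [load 225/250]
  100 → locker 2 (new)  [load 100/250]
  25 → locker 1  [load 250/250]
  25 → locker 2  [load 125/250]
  100 → locker 2  [load 225/250]
  75 → locker 3 (new)  [load 75/250]
  125 → locker 3  [load 200/250]
  125 → locker 4 (new)  [load 125/250]
  100 → locker 4  [load 225/250]
  100 → locker 5 (new)  [load 100/250]
5 storage lockers opened.

5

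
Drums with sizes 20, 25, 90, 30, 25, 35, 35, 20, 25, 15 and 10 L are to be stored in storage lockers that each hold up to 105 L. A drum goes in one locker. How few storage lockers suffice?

Total = 90 + 35 + 35 + 30 + 25 + 25 + 25 + 20 + 20 + 15 + 10 = 330 L.
Lower bound: ⌈330/105⌉ = 4 storage lockers.
A packing using 4 storage lockers:
  locker 1: 90 + 15 = 105
  locker 2: 35 + 35 + 30 = 100
  locker 3: 25 + 25 + 25 + 20 + 10 = 105
  locker 4: 20 = 20
This matches the lower bound, so 4 is optimal.

4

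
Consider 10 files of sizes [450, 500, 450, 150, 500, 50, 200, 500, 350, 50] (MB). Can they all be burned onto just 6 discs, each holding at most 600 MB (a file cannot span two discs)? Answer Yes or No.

A valid assignment using 6 discs:
  disc 1: 500 + 50 + 50 = 600
  disc 2: 500 = 500
  disc 3: 500 = 500
  disc 4: 450 + 150 = 600
  disc 5: 450 = 450
  disc 6: 350 + 200 = 550
Every load is within 600 MB, so 6 discs suffice.

Yes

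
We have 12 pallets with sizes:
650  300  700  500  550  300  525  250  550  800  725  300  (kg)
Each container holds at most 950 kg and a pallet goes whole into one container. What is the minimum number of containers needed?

Total = 800 + 725 + 700 + 650 + 550 + 550 + 525 + 500 + 300 + 300 + 300 + 250 = 6150 kg.
Lower bound: ⌈6150/950⌉ = 7 containers.
Also, 8 pallets each exceed 475 kg, and no two of those can share a container, so at least 8 containers are needed.
A packing using 8 containers:
  container 1: 800 = 800
  container 2: 725 = 725
  container 3: 700 + 250 = 950
  container 4: 650 + 300 = 950
  container 5: 550 + 300 = 850
  container 6: 550 + 300 = 850
  container 7: 525 = 525
  container 8: 500 = 500
This matches the lower bound, so 8 is optimal.

8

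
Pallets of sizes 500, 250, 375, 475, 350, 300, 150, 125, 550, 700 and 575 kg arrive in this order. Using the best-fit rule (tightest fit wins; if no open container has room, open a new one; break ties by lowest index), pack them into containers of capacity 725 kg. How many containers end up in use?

  500 → container 1 (new)  [load 500/725]
  250 → container 2 (new)  [load 250/725]
  375 → container 2  [load 625/725]
  475 → container 3 (new)  [load 475/725]
  350 → container 4 (new)  [load 350/725]
  300 → container 4  [load 650/725]
  150 → container 1  [load 650/725]
  125 → container 3  [load 600/725]
  550 → container 5 (new)  [load 550/725]
  700 → container 6 (new)  [load 700/725]
  575 → container 7 (new)  [load 575/725]
7 containers opened.

7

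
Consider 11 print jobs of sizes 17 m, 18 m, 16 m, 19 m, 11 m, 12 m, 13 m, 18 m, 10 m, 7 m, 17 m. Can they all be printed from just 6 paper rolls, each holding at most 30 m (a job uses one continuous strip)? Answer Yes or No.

Yes

A valid assignment using 6 paper rolls:
  roll 1: 19 + 11 = 30
  roll 2: 18 + 12 = 30
  roll 3: 18 + 10 = 28
  roll 4: 17 + 13 = 30
  roll 5: 17 + 7 = 24
  roll 6: 16 = 16
Every load is within 30 m, so 6 paper rolls suffice.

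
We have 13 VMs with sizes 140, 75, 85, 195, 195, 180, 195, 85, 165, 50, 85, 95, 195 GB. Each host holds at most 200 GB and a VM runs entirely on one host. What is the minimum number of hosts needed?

10

Total = 195 + 195 + 195 + 195 + 180 + 165 + 140 + 95 + 85 + 85 + 85 + 75 + 50 = 1740 GB.
Lower bound: ⌈1740/200⌉ = 9 hosts.
A packing using 10 hosts:
  host 1: 195 = 195
  host 2: 195 = 195
  host 3: 195 = 195
  host 4: 195 = 195
  host 5: 180 = 180
  host 6: 165 = 165
  host 7: 140 + 50 = 190
  host 8: 95 + 85 = 180
  host 9: 85 + 85 = 170
  host 10: 75 = 75
No arrangement into 9 hosts stays within capacity, so 10 is optimal.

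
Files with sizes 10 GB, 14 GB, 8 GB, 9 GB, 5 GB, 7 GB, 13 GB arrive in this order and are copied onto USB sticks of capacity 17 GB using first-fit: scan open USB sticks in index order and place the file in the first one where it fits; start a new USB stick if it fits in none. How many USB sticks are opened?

5

  10 → USB stick 1 (new)  [load 10/17]
  14 → USB stick 2 (new)  [load 14/17]
  8 → USB stick 3 (new)  [load 8/17]
  9 → USB stick 3  [load 17/17]
  5 → USB stick 1  [load 15/17]
  7 → USB stick 4 (new)  [load 7/17]
  13 → USB stick 5 (new)  [load 13/17]
5 USB sticks opened.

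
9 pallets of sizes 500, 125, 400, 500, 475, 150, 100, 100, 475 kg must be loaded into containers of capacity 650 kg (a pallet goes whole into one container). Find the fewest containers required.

Total = 500 + 500 + 475 + 475 + 400 + 150 + 125 + 100 + 100 = 2825 kg.
Lower bound: ⌈2825/650⌉ = 5 containers.
A packing using 5 containers:
  container 1: 500 + 150 = 650
  container 2: 500 + 125 = 625
  container 3: 475 + 100 = 575
  container 4: 475 + 100 = 575
  container 5: 400 = 400
This matches the lower bound, so 5 is optimal.

5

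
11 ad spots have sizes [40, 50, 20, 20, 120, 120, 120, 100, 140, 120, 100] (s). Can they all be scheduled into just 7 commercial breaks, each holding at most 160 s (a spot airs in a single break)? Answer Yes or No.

Yes

A valid assignment using 7 commercial breaks:
  break 1: 140 + 20 = 160
  break 2: 120 + 40 = 160
  break 3: 120 + 20 = 140
  break 4: 120 = 120
  break 5: 120 = 120
  break 6: 100 + 50 = 150
  break 7: 100 = 100
Every load is within 160 s, so 7 commercial breaks suffice.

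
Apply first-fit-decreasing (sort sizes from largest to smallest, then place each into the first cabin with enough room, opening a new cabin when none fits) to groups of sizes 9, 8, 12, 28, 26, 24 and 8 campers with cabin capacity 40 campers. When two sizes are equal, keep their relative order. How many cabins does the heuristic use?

3

Sorted descending: 28, 26, 24, 12, 9, 8, 8.
  28 → cabin 1 (new)  [load 28/40]
  26 → cabin 2 (new)  [load 26/40]
  24 → cabin 3 (new)  [load 24/40]
  12 → cabin 1  [load 40/40]
  9 → cabin 2  [load 35/40]
  8 → cabin 3  [load 32/40]
  8 → cabin 3  [load 40/40]
3 cabins opened.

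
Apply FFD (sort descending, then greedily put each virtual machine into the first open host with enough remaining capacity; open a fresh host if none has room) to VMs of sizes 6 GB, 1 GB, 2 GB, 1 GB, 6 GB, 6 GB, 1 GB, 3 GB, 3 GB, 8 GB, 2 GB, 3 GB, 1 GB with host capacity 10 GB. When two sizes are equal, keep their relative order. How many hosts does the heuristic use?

Sorted descending: 8, 6, 6, 6, 3, 3, 3, 2, 2, 1, 1, 1, 1.
  8 → host 1 (new)  [load 8/10]
  6 → host 2 (new)  [load 6/10]
  6 → host 3 (new)  [load 6/10]
  6 → host 4 (new)  [load 6/10]
  3 → host 2  [load 9/10]
  3 → host 3  [load 9/10]
  3 → host 4  [load 9/10]
  2 → host 1  [load 10/10]
  2 → host 5 (new)  [load 2/10]
  1 → host 2  [load 10/10]
  1 → host 3  [load 10/10]
  1 → host 4  [load 10/10]
  1 → host 5  [load 3/10]
5 hosts opened.

5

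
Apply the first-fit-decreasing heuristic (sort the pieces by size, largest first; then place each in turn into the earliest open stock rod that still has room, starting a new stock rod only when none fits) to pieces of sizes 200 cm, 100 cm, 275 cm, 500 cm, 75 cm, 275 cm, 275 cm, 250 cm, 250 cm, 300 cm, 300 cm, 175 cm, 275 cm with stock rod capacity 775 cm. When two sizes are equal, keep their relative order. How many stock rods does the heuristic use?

5

Sorted descending: 500, 300, 300, 275, 275, 275, 275, 250, 250, 200, 175, 100, 75.
  500 → stock rod 1 (new)  [load 500/775]
  300 → stock rod 2 (new)  [load 300/775]
  300 → stock rod 2  [load 600/775]
  275 → stock rod 1  [load 775/775]
  275 → stock rod 3 (new)  [load 275/775]
  275 → stock rod 3  [load 550/775]
  275 → stock rod 4 (new)  [load 275/775]
  250 → stock rod 4  [load 525/775]
  250 → stock rod 4  [load 775/775]
  200 → stock rod 3  [load 750/775]
  175 → stock rod 2  [load 775/775]
  100 → stock rod 5 (new)  [load 100/775]
  75 → stock rod 5  [load 175/775]
5 stock rods opened.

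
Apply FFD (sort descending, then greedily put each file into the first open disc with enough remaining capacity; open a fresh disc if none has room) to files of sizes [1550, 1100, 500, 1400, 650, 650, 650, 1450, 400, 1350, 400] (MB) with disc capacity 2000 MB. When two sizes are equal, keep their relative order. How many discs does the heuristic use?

Sorted descending: 1550, 1450, 1400, 1350, 1100, 650, 650, 650, 500, 400, 400.
  1550 → disc 1 (new)  [load 1550/2000]
  1450 → disc 2 (new)  [load 1450/2000]
  1400 → disc 3 (new)  [load 1400/2000]
  1350 → disc 4 (new)  [load 1350/2000]
  1100 → disc 5 (new)  [load 1100/2000]
  650 → disc 4  [load 2000/2000]
  650 → disc 5  [load 1750/2000]
  650 → disc 6 (new)  [load 650/2000]
  500 → disc 2  [load 1950/2000]
  400 → disc 1  [load 1950/2000]
  400 → disc 3  [load 1800/2000]
6 discs opened.

6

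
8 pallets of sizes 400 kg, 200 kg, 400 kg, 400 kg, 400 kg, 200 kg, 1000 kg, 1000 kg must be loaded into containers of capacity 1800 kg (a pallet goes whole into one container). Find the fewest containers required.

3

Total = 1000 + 1000 + 400 + 400 + 400 + 400 + 200 + 200 = 4000 kg.
Lower bound: ⌈4000/1800⌉ = 3 containers.
A packing using 3 containers:
  container 1: 1000 + 400 + 400 = 1800
  container 2: 1000 + 400 + 400 = 1800
  container 3: 200 + 200 = 400
This matches the lower bound, so 3 is optimal.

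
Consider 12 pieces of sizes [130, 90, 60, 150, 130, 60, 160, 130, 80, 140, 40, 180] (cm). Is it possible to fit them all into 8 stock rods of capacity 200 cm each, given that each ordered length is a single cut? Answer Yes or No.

Yes

A valid assignment using 8 stock rods:
  stock rod 1: 180 = 180
  stock rod 2: 160 + 40 = 200
  stock rod 3: 150 = 150
  stock rod 4: 140 + 60 = 200
  stock rod 5: 130 + 60 = 190
  stock rod 6: 130 = 130
  stock rod 7: 130 = 130
  stock rod 8: 90 + 80 = 170
Every load is within 200 cm, so 8 stock rods suffice.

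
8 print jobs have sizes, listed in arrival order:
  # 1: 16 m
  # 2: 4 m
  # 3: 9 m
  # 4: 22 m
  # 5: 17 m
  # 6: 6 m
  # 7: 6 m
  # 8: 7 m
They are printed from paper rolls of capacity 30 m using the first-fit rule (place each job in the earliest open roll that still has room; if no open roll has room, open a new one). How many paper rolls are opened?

3

  16 → roll 1 (new)  [load 16/30]
  4 → roll 1  [load 20/30]
  9 → roll 1  [load 29/30]
  22 → roll 2 (new)  [load 22/30]
  17 → roll 3 (new)  [load 17/30]
  6 → roll 2  [load 28/30]
  6 → roll 3  [load 23/30]
  7 → roll 3  [load 30/30]
3 paper rolls opened.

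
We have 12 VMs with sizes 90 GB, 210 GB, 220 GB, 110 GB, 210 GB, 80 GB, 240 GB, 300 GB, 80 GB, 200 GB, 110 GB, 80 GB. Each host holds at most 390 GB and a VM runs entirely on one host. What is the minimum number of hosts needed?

Total = 300 + 240 + 220 + 210 + 210 + 200 + 110 + 110 + 90 + 80 + 80 + 80 = 1930 GB.
Lower bound: ⌈1930/390⌉ = 5 hosts.
Also, 6 VMs each exceed 195 GB, and no two of those can share a host, so at least 6 hosts are needed.
A packing using 6 hosts:
  host 1: 300 + 90 = 390
  host 2: 240 + 110 = 350
  host 3: 220 + 110 = 330
  host 4: 210 + 80 + 80 = 370
  host 5: 210 + 80 = 290
  host 6: 200 = 200
This matches the lower bound, so 6 is optimal.

6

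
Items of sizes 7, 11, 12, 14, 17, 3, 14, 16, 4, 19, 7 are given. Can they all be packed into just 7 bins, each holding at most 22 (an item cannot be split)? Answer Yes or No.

Yes

A valid assignment using 7 bins:
  bin 1: 19 + 3 = 22
  bin 2: 17 + 4 = 21
  bin 3: 16 = 16
  bin 4: 14 + 7 = 21
  bin 5: 14 + 7 = 21
  bin 6: 12 = 12
  bin 7: 11 = 11
Every load is within 22, so 7 bins suffice.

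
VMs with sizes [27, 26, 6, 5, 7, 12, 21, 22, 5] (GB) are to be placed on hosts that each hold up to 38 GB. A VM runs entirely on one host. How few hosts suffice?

Total = 27 + 26 + 22 + 21 + 12 + 7 + 6 + 5 + 5 = 131 GB.
Lower bound: ⌈131/38⌉ = 4 hosts.
A packing using 4 hosts:
  host 1: 27 + 7 = 34
  host 2: 26 + 12 = 38
  host 3: 22 + 6 + 5 + 5 = 38
  host 4: 21 = 21
This matches the lower bound, so 4 is optimal.

4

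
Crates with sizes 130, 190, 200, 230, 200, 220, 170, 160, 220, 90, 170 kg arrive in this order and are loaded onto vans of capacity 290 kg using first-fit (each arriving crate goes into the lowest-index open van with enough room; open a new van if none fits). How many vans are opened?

9

  130 → van 1 (new)  [load 130/290]
  190 → van 2 (new)  [load 190/290]
  200 → van 3 (new)  [load 200/290]
  230 → van 4 (new)  [load 230/290]
  200 → van 5 (new)  [load 200/290]
  220 → van 6 (new)  [load 220/290]
  170 → van 7 (new)  [load 170/290]
  160 → van 1  [load 290/290]
  220 → van 8 (new)  [load 220/290]
  90 → van 2  [load 280/290]
  170 → van 9 (new)  [load 170/290]
9 vans opened.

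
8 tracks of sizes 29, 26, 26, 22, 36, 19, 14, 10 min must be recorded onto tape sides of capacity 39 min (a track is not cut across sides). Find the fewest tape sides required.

6

Total = 36 + 29 + 26 + 26 + 22 + 19 + 14 + 10 = 182 min.
Lower bound: ⌈182/39⌉ = 5 tape sides.
A packing using 6 tape sides:
  side 1: 36 = 36
  side 2: 29 + 10 = 39
  side 3: 26 = 26
  side 4: 26 = 26
  side 5: 22 + 14 = 36
  side 6: 19 = 19
No arrangement into 5 tape sides stays within capacity, so 6 is optimal.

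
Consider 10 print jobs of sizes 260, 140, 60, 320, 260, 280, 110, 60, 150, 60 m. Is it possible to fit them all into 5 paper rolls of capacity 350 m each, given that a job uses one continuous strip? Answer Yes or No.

No

Total = 1700 m; ⌈1700/350⌉ = 5.
The bound of 5 does not rule out 5, but exhaustive search shows no assignment into 5 paper rolls of capacity 350 m exists — the minimum is 6.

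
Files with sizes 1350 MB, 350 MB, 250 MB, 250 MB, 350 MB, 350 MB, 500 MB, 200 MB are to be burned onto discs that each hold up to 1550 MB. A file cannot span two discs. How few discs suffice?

Total = 1350 + 500 + 350 + 350 + 350 + 250 + 250 + 200 = 3600 MB.
Lower bound: ⌈3600/1550⌉ = 3 discs.
A packing using 3 discs:
  disc 1: 1350 + 200 = 1550
  disc 2: 500 + 350 + 350 + 350 = 1550
  disc 3: 250 + 250 = 500
This matches the lower bound, so 3 is optimal.

3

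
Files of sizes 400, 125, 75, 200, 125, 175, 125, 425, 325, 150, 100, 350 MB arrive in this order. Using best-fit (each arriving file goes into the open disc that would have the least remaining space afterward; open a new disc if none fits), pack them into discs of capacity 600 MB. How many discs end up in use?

  400 → disc 1 (new)  [load 400/600]
  125 → disc 1  [load 525/600]
  75 → disc 1  [load 600/600]
  200 → disc 2 (new)  [load 200/600]
  125 → disc 2  [load 325/600]
  175 → disc 2  [load 500/600]
  125 → disc 3 (new)  [load 125/600]
  425 → disc 3  [load 550/600]
  325 → disc 4 (new)  [load 325/600]
  150 → disc 4  [load 475/600]
  100 → disc 2  [load 600/600]
  350 → disc 5 (new)  [load 350/600]
5 discs opened.

5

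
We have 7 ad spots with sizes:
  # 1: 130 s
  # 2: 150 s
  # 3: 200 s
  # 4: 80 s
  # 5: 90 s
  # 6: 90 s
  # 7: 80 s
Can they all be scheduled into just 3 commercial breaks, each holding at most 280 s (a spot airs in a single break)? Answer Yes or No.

Yes

A valid assignment using 3 commercial breaks:
  break 1: 200 + 80 = 280
  break 2: 150 + 130 = 280
  break 3: 90 + 90 + 80 = 260
Every load is within 280 s, so 3 commercial breaks suffice.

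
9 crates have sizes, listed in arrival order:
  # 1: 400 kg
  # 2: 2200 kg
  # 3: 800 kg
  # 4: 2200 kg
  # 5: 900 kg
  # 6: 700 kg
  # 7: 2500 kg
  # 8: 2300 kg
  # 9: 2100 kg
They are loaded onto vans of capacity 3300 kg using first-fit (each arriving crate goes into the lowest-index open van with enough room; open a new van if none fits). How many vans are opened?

  400 → van 1 (new)  [load 400/3300]
  2200 → van 1  [load 2600/3300]
  800 → van 2 (new)  [load 800/3300]
  2200 → van 2  [load 3000/3300]
  900 → van 3 (new)  [load 900/3300]
  700 → van 1  [load 3300/3300]
  2500 → van 4 (new)  [load 2500/3300]
  2300 → van 3  [load 3200/3300]
  2100 → van 5 (new)  [load 2100/3300]
5 vans opened.

5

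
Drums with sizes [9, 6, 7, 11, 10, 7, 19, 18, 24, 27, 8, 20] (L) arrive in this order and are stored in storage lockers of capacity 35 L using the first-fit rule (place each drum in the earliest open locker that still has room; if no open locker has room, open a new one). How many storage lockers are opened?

  9 → locker 1 (new)  [load 9/35]
  6 → locker 1  [load 15/35]
  7 → locker 1  [load 22/35]
  11 → locker 1  [load 33/35]
  10 → locker 2 (new)  [load 10/35]
  7 → locker 2  [load 17/35]
  19 → locker 3 (new)  [load 19/35]
  18 → locker 2  [load 35/35]
  24 → locker 4 (new)  [load 24/35]
  27 → locker 5 (new)  [load 27/35]
  8 → locker 3  [load 27/35]
  20 → locker 6 (new)  [load 20/35]
6 storage lockers opened.

6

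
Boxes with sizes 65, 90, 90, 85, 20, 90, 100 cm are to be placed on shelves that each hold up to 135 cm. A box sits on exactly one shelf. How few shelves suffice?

Total = 100 + 90 + 90 + 90 + 85 + 65 + 20 = 540 cm.
Lower bound: ⌈540/135⌉ = 4 shelves.
Also, 5 boxes each exceed 135/2 cm, and no two of those can share a shelf, so at least 5 shelves are needed.
A packing using 6 shelves:
  shelf 1: 100 + 20 = 120
  shelf 2: 90 = 90
  shelf 3: 90 = 90
  shelf 4: 90 = 90
  shelf 5: 85 = 85
  shelf 6: 65 = 65
No arrangement into 5 shelves stays within capacity, so 6 is optimal.

6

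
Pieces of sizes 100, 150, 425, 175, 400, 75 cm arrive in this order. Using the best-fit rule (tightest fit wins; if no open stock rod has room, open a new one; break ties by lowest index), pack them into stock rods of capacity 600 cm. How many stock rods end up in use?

  100 → stock rod 1 (new)  [load 100/600]
  150 → stock rod 1  [load 250/600]
  425 → stock rod 2 (new)  [load 425/600]
  175 → stock rod 2  [load 600/600]
  400 → stock rod 3 (new)  [load 400/600]
  75 → stock rod 3  [load 475/600]
3 stock rods opened.

3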